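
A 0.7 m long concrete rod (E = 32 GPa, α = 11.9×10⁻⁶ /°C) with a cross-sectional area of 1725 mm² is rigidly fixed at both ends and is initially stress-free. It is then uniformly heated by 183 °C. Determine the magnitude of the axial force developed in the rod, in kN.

P ≈ 120 kN (compressive)

The ends cannot move, so σ = EαΔT = 32×10³ × 11.9×10⁻⁶ × 183 = 69.69 MPa.
Axial force P = σA = 69.69 × 1725 = 120200 N = 120.2 kN, compressive.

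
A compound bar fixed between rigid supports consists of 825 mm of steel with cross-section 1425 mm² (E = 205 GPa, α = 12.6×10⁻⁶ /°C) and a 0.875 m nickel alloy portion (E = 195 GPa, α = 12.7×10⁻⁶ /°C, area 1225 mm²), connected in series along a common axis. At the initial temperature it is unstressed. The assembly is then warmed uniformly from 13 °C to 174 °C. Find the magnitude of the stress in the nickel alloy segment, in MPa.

σ ≈ 436 MPa (compressive)

With the walls removed the bar would change length by δ_free = Σ αᵢΔT Lᵢ = 12.6×10⁻⁶×161×825 + 12.7×10⁻⁶×161×875 = 3.463 mm.
The rigid supports impose zero overall length change; the single axial force P common to all segments must satisfy P Σ Lᵢ/(AᵢEᵢ) = δ_free.
The series flexibility is Σ Lᵢ/(AᵢEᵢ) = 825/(1425×205×10³) + 875/(1225×195×10³) = 6.487×10⁻⁶ mm/N.
So P = 3.463 / 6.487×10⁻⁶ = 533.8 kN, compressive.
σ_{nickel alloy} = P / A = 533800 / 1225 = 435.7 MPa.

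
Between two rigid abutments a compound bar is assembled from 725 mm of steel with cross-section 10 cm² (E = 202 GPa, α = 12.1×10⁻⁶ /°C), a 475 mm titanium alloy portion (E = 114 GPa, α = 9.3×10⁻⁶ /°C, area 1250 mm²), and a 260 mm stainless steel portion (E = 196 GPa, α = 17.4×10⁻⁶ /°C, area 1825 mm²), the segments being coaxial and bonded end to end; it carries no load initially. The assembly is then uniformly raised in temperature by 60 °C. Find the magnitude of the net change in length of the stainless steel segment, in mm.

If the supports were absent, the total length change would be Σ αᵢΔT Lᵢ = 12.1×10⁻⁶×60×725 + 9.3×10⁻⁶×60×475 + 17.4×10⁻⁶×60×260 = 1.063 mm.
The rigid supports impose zero overall length change; the single axial force P common to all segments must satisfy P Σ Lᵢ/(AᵢEᵢ) = δ_free.
The series flexibility is Σ Lᵢ/(AᵢEᵢ) = 725/(1000×202×10³) + 475/(1250×114×10³) + 260/(1825×196×10³) = 7.649×10⁻⁶ mm/N.
So P = 1.063 / 7.649×10⁻⁶ = 138.9 kN, compressive.
For the stainless steel segment, free thermal change = 17.4×10⁻⁶×60×260 = 0.2714 mm and elastic change from P = 138900×260/(1825×196×10³) = 0.101 mm; these oppose, so the net change is 0.17 mm (segment lengthens).

|ΔL| ≈ 0.17 mm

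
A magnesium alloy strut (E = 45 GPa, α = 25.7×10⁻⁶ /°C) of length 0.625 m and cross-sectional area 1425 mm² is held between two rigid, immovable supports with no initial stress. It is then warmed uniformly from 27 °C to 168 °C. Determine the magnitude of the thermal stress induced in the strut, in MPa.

σ ≈ 163 MPa (compressive)

The supports are rigid, so the total axial strain is zero. The restrained thermal strain is ε = αΔT = 25.7×10⁻⁶ × 141 = 3623.7×10⁻⁶.
The stress required to suppress this strain is σ = Eε = 45×10³ × 3623.7×10⁻⁶ = 163.1 MPa, compressive since the strut is trying to expand.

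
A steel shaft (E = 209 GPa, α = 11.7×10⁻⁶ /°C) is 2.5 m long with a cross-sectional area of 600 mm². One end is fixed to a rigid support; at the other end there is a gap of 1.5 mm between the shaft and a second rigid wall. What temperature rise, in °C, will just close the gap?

ΔT ≈ 51.3 °C

The gap closes when αΔT L = 1.5 mm, since the shaft is still unstressed at that instant.
So ΔT = g/(αL) = 1.5/(11.7×10⁻⁶ × 2500) = 51.28 °C.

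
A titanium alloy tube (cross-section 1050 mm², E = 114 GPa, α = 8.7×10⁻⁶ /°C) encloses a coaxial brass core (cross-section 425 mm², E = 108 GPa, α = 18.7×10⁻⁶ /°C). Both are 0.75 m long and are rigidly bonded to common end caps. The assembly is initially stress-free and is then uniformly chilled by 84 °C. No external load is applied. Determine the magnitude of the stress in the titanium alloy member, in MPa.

σ ≈ 26.5 MPa (compressive)

Both members must finish at the same length. With the larger α, the brass tends to over-contract; the plates restrain it, putting the brass in tension and the titanium alloy in compression. With no external load the two internal forces are equal and opposite, magnitude P.
Setting the final lengths equal and cancelling L: (α₁ − α₂)ΔT = P/(A₁E₁) + P/(A₂E₂).
|α₁ − α₂|·ΔT = 10×10⁻⁶ × 84 = 0.00084.
1/(A₁E₁) + 1/(A₂E₂) = 1/(1050×114×10³) + 1/(425×108×10³) = 3.014×10⁻⁸ N⁻¹.
P = 0.00084 / 3.014×10⁻⁸ = 27870 N = 27.87 kN.
σ_{titanium alloy} = P/A₁ = 27870/1050 = 26.54 MPa, compressive.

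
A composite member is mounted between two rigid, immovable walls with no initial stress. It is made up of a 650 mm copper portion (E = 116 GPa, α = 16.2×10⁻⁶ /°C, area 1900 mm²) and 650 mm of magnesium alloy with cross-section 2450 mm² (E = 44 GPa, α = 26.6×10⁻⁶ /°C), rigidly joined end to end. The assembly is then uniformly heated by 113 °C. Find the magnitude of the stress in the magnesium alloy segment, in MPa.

If the supports were absent, the total length change would be Σ αᵢΔT Lᵢ = 16.2×10⁻⁶×113×650 + 26.6×10⁻⁶×113×650 = 3.144 mm.
The walls prevent any net length change, so an axial force P (same in every segment) develops. Compatibility: P · Σ Lᵢ/(AᵢEᵢ) = δ_free.
Σ Lᵢ/(AᵢEᵢ) = 650/(1900×116×10³) + 650/(2450×44×10³) = 8.979×10⁻⁶ mm/N.
Hence P = δ_free / Σ(L/AE) = 3.144/8.979×10⁻⁶ = 350.1 kN (compressive).
σ_{magnesium alloy} = P / A = 350100 / 2450 = 142.9 MPa.

σ ≈ 143 MPa (compressive)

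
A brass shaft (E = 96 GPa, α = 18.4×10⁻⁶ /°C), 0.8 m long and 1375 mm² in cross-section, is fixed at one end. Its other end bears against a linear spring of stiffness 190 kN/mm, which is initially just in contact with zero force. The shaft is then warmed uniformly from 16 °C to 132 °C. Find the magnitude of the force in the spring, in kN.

Free thermal expansion: δ_free = αΔT L = 18.4×10⁻⁶ × 116 × 800 = 1.708 mm.
With a force P in the spring, the elastic change of the shaft is PL/(AE) and that of the spring is P/k; compatibility requires their sum to equal δ_free.
So P = δ_free / [L/(AE) + 1/k] = 1.708 / [ 800/(1375×96×10³) + 1/(190×10³) ].
P = 1.708 / 1.132×10⁻⁵ = 150800 N.

P ≈ 151 kN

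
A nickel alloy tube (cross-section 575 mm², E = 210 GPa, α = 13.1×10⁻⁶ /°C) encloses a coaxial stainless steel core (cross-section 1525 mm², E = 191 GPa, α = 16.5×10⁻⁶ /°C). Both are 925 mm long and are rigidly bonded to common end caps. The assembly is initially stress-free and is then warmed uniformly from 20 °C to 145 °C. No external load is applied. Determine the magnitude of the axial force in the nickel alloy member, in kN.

Both members must finish at the same length. With the larger α, the stainless steel tends to over-expand; the plates restrain it, putting the stainless steel in compression and the nickel alloy in tension. With no external load the two internal forces are equal and opposite, magnitude P.
Equating the net (thermal + elastic) strains gives |α₁ − α₂|·ΔT = P·[1/(A₁E₁) + 1/(A₂E₂)].
|α₁ − α₂|·ΔT = 3.4×10⁻⁶ × 125 = 0.000425.
1/(A₁E₁) + 1/(A₂E₂) = 1/(575×210×10³) + 1/(1525×191×10³) = 1.171×10⁻⁸ N⁻¹.
P = 0.000425 / 1.171×10⁻⁸ = 36280 N = 36.28 kN.

P ≈ 36.3 kN (tensile in the nickel alloy)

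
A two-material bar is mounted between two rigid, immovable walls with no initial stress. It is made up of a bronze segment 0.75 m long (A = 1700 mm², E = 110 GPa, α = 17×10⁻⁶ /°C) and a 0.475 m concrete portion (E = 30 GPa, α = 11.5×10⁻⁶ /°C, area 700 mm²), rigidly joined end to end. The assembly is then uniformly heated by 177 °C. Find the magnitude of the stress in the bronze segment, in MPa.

σ ≈ 71.2 MPa (compressive)

Free thermal expansion of the whole bar: Σ αᵢΔT Lᵢ = 17×10⁻⁶×177×750 + 11.5×10⁻⁶×177×475 = 3.224 mm.
Since the ends are fixed, an axial force P builds up, equal in every segment, with P · Σ Lᵢ/(AᵢEᵢ) = δ_free.
The series flexibility is Σ Lᵢ/(AᵢEᵢ) = 750/(1700×110×10³) + 475/(700×30×10³) = 2.663×10⁻⁵ mm/N.
P = 3.224 / 2.663×10⁻⁵ = 121100 N = 121.1 kN, compressive.
σ_{bronze} = P / A = 121100 / 1700 = 71.21 MPa.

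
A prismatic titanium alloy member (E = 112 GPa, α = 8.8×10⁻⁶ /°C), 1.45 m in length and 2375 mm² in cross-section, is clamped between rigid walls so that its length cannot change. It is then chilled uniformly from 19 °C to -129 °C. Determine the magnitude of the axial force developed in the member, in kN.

P ≈ 346 kN (tensile)

With zero net strain, σ = E·αΔT = 112 GPa × 8.8×10⁻⁶ × 148 = 145.9 MPa.
P = AEαΔT = 2375 × 112×10³ × 8.8×10⁻⁶ × 148 = 346.4 kN (tensile).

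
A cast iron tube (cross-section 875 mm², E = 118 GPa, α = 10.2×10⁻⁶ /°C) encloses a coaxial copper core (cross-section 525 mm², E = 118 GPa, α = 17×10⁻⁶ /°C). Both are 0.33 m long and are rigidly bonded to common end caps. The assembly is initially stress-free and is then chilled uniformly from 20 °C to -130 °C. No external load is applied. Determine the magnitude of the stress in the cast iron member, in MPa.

Both members must finish at the same length. With the larger α, the copper tends to over-contract; the plates restrain it, putting the copper in tension and the cast iron in compression. With no external load the two internal forces are equal and opposite, magnitude P.
Compatibility of the two members (thermal + elastic change equal): (α₁ − α₂)ΔT = P·[1/(A₁E₁) + 1/(A₂E₂)].
|α₁ − α₂|·ΔT = 6.8×10⁻⁶ × 150 = 0.00102.
1/(A₁E₁) + 1/(A₂E₂) = 1/(875×118×10³) + 1/(525×118×10³) = 2.583×10⁻⁸ N⁻¹.
So P = 0.00102 / 2.583×10⁻⁸ = 39.49 kN.
σ_{cast iron} = P/A₁ = 39490/875 = 45.13 MPa, compressive.

σ ≈ 45.1 MPa (compressive)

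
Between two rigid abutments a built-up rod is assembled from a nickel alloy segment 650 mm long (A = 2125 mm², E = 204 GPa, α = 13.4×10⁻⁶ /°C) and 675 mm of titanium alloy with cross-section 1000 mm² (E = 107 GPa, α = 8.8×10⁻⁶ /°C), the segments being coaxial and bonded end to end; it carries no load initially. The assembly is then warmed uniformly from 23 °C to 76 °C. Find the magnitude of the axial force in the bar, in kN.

P ≈ 99.4 kN (compressive)

With the walls removed the bar would change length by δ_free = Σ αᵢΔT Lᵢ = 13.4×10⁻⁶×53×650 + 8.8×10⁻⁶×53×675 = 0.7765 mm.
The rigid supports impose zero overall length change; the single axial force P common to all segments must satisfy P Σ Lᵢ/(AᵢEᵢ) = δ_free.
Σ Lᵢ/(AᵢEᵢ) = 650/(2125×204×10³) + 675/(1000×107×10³) = 7.808×10⁻⁶ mm/N.
P = 0.7765 / 7.808×10⁻⁶ = 99440 N = 99.44 kN, compressive.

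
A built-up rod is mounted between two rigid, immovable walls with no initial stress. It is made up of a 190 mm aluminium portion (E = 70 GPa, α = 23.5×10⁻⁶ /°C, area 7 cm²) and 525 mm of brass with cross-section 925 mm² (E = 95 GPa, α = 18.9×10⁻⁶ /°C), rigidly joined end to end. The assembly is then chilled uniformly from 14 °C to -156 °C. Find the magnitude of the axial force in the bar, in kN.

With the walls removed the bar would change length by δ_free = Σ αᵢΔT Lᵢ = 23.5×10⁻⁶×170×190 + 18.9×10⁻⁶×170×525 = 2.446 mm.
The rigid supports impose zero overall length change; the single axial force P common to all segments must satisfy P Σ Lᵢ/(AᵢEᵢ) = δ_free.
Σ Lᵢ/(AᵢEᵢ) = 190/(700×70×10³) + 525/(925×95×10³) = 9.852×10⁻⁶ mm/N.
P = 2.446 / 9.852×10⁻⁶ = 248300 N = 248.3 kN, tensile.

P ≈ 248 kN (tensile)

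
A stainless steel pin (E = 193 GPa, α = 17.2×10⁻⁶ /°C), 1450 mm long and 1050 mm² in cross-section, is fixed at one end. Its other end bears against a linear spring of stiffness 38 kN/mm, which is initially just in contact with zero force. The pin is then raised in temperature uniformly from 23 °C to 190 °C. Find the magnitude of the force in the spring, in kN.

P ≈ 124 kN

Free thermal expansion: δ_free = αΔT L = 17.2×10⁻⁶ × 167 × 1450 = 4.165 mm.
Let P be the compressive force at the spring. The pin shortens elastically by PL/(AE) and the spring compresses by P/k; together these equal δ_free.
So P = δ_free / [L/(AE) + 1/k] = 4.165 / [ 1450/(1050×193×10³) + 1/(38×10³) ].
P = 4.165 / 3.347×10⁻⁵ = 124400 N.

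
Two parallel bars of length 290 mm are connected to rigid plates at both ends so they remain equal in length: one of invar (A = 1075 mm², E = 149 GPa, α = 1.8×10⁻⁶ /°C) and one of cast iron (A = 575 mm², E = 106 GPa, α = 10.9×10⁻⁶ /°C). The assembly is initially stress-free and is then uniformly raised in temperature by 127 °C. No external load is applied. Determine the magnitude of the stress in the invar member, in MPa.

Equilibrium of a rigid end plate with no external load gives equal and opposite internal forces ±P in the two members. Since α_{cast iron} > α_{invar}, heating drives the cast iron into compression and the invar into tension.
Compatibility of the two members (thermal + elastic change equal): (α₁ − α₂)ΔT = P·[1/(A₁E₁) + 1/(A₂E₂)].
|α₁ − α₂|·ΔT = 9.1×10⁻⁶ × 127 = 0.001156.
1/(A₁E₁) + 1/(A₂E₂) = 1/(1075×149×10³) + 1/(575×106×10³) = 2.265×10⁻⁸ N⁻¹.
P = 0.001156 / 2.265×10⁻⁸ = 51020 N = 51.02 kN.
σ_{invar} = P/A₁ = 51020/1075 = 47.46 MPa, tensile.

σ ≈ 47.5 MPa (tensile)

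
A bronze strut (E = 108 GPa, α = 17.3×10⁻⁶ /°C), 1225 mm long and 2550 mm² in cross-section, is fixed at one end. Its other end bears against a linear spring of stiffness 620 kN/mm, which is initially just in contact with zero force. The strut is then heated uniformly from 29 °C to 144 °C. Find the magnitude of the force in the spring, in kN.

Free thermal expansion: δ_free = αΔT L = 17.3×10⁻⁶ × 115 × 1225 = 2.437 mm.
Let P be the compressive force at the spring. The strut shortens elastically by PL/(AE) and the spring compresses by P/k; together these equal δ_free.
So P = δ_free / [L/(AE) + 1/k] = 2.437 / [ 1225/(2550×108×10³) + 1/(620×10³) ].
P = 2.437 / 6.061×10⁻⁶ = 402100 N.

P ≈ 402 kN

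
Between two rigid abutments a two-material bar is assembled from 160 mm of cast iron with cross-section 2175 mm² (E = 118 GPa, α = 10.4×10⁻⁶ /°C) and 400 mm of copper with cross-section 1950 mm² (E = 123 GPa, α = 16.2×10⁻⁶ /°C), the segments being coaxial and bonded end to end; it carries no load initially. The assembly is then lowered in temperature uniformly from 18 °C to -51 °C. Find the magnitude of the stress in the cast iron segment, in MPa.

If the supports were absent, the total length change would be Σ αᵢΔT Lᵢ = 10.4×10⁻⁶×69×160 + 16.2×10⁻⁶×69×400 = 0.5619 mm.
The rigid supports impose zero overall length change; the single axial force P common to all segments must satisfy P Σ Lᵢ/(AᵢEᵢ) = δ_free.
The series flexibility is Σ Lᵢ/(AᵢEᵢ) = 160/(2175×118×10³) + 400/(1950×123×10³) = 2.291×10⁻⁶ mm/N.
So P = 0.5619 / 2.291×10⁻⁶ = 245.3 kN, tensile.
σ_{cast iron} = P / A = 245300 / 2175 = 112.8 MPa.

σ ≈ 113 MPa (tensile)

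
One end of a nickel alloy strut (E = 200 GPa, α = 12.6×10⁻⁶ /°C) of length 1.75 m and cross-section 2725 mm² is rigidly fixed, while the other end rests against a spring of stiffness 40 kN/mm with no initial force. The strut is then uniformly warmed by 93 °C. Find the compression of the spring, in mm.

Free thermal expansion: δ_free = αΔT L = 12.6×10⁻⁶ × 93 × 1750 = 2.051 mm.
With a force P in the spring, the elastic change of the strut is PL/(AE) and that of the spring is P/k; compatibility requires their sum to equal δ_free.
P [ L/(AE) + 1/k ] = δ_free → P [ 1750/(2725×200×10³) + 1/(40×10³) ] = 2.051.
P = 2.051 / 2.821×10⁻⁵ = 72690 N.
Spring compression = P/k = 72690/(40×10³) = 1.817 mm.

δ ≈ 1.82 mm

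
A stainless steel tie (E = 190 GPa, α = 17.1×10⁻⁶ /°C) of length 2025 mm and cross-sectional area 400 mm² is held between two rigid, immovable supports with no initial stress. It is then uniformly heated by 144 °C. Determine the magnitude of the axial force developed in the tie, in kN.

The ends cannot move, so σ = EαΔT = 190×10³ × 17.1×10⁻⁶ × 144 = 467.9 MPa.
Then P = σA = 467.9 × 400 mm² = 187.1 kN, compressive.

P ≈ 187 kN (compressive)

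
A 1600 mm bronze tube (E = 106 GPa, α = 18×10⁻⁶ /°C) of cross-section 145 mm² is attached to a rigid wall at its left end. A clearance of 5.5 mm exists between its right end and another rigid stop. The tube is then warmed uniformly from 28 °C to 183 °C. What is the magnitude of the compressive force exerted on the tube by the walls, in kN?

P ≈ 0 kN

Unrestrained expansion: δ_free = αΔT L = 18×10⁻⁶ × 155 × 1600 = 4.464 mm.
Since δ_free = 4.46 mm is less than the 5.5 mm gap, the tube never touches the wall. No axial force develops.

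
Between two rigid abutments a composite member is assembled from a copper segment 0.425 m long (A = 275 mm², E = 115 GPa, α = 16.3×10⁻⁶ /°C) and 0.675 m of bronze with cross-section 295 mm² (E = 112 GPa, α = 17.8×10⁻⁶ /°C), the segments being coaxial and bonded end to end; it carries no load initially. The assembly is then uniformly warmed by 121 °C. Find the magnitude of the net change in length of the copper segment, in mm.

If the supports were absent, the total length change would be Σ αᵢΔT Lᵢ = 16.3×10⁻⁶×121×425 + 17.8×10⁻⁶×121×675 = 2.292 mm.
Since the ends are fixed, an axial force P builds up, equal in every segment, with P · Σ Lᵢ/(AᵢEᵢ) = δ_free.
Σ Lᵢ/(AᵢEᵢ) = 425/(275×115×10³) + 675/(295×112×10³) = 3.387×10⁻⁵ mm/N.
So P = 2.292 / 3.387×10⁻⁵ = 67.67 kN, compressive.
For the copper segment, free thermal change = 16.3×10⁻⁶×121×425 = 0.8382 mm and elastic change from P = 67670×425/(275×115×10³) = 0.9095 mm; these oppose, so the net change is 0.0712 mm (segment shortens).

|ΔL| ≈ 0.0712 mm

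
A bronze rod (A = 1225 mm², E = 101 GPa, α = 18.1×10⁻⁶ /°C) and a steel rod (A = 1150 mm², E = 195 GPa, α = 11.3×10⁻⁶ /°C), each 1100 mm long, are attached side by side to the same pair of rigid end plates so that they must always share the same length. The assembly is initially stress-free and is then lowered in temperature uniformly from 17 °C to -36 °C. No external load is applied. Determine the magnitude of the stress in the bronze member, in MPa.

σ ≈ 23.5 MPa (tensile)

Both members must finish at the same length. With the larger α, the bronze tends to over-contract; the plates restrain it, putting the bronze in tension and the steel in compression. With no external load the two internal forces are equal and opposite, magnitude P.
Compatibility of the two members (thermal + elastic change equal): (α₁ − α₂)ΔT = P·[1/(A₁E₁) + 1/(A₂E₂)].
|α₁ − α₂|·ΔT = 6.8×10⁻⁶ × 53 = 0.0003604.
1/(A₁E₁) + 1/(A₂E₂) = 1/(1225×101×10³) + 1/(1150×195×10³) = 1.254×10⁻⁸ N⁻¹.
So P = 0.0003604 / 1.254×10⁻⁸ = 28.74 kN.
σ_{bronze} = P/A₁ = 28740/1225 = 23.46 MPa, tensile.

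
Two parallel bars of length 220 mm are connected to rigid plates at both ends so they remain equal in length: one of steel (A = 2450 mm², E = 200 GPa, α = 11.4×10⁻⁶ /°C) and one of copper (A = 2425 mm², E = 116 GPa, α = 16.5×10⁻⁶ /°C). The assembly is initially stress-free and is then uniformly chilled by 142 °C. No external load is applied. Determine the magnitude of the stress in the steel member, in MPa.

The copper has the larger α, so on cooling it would change length more than the steel if both were free. The rigid plates force a common final length, so the copper is put into tension and the steel into compression, with equal and opposite forces P (no external load).
Equating the net (thermal + elastic) strains gives |α₁ − α₂|·ΔT = P·[1/(A₁E₁) + 1/(A₂E₂)].
|α₁ − α₂|·ΔT = 5.1×10⁻⁶ × 142 = 0.0007242.
1/(A₁E₁) + 1/(A₂E₂) = 1/(2450×200×10³) + 1/(2425×116×10³) = 5.596×10⁻⁹ N⁻¹.
So P = 0.0007242 / 5.596×10⁻⁹ = 129.4 kN.
σ_{steel} = P/A₁ = 129400/2450 = 52.82 MPa, compressive.

σ ≈ 52.8 MPa (compressive)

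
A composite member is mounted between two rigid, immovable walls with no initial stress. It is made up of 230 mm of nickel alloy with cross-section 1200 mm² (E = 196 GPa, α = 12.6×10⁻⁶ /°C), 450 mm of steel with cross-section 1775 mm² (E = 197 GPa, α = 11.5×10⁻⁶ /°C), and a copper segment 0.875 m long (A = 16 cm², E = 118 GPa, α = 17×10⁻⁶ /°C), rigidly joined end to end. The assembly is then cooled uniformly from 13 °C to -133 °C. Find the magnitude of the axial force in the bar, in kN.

With the walls removed the bar would change length by δ_free = Σ αᵢΔT Lᵢ = 12.6×10⁻⁶×146×230 + 11.5×10⁻⁶×146×450 + 17×10⁻⁶×146×875 = 3.35 mm.
The walls prevent any net length change, so an axial force P (same in every segment) develops. Compatibility: P · Σ Lᵢ/(AᵢEᵢ) = δ_free.
The series flexibility is Σ Lᵢ/(AᵢEᵢ) = 230/(1200×196×10³) + 450/(1775×197×10³) + 875/(1600×118×10³) = 6.899×10⁻⁶ mm/N.
P = 3.35 / 6.899×10⁻⁶ = 485600 N = 485.6 kN, tensile.

P ≈ 486 kN (tensile)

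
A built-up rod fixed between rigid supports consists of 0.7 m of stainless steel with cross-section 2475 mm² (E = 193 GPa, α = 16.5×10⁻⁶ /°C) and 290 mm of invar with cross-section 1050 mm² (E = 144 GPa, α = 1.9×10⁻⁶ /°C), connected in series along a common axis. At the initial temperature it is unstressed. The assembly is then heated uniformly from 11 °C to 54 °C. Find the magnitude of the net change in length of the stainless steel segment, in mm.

|ΔL| ≈ 0.271 mm

With the walls removed the bar would change length by δ_free = Σ αᵢΔT Lᵢ = 16.5×10⁻⁶×43×700 + 1.9×10⁻⁶×43×290 = 0.5203 mm.
The rigid supports impose zero overall length change; the single axial force P common to all segments must satisfy P Σ Lᵢ/(AᵢEᵢ) = δ_free.
The series flexibility is Σ Lᵢ/(AᵢEᵢ) = 700/(2475×193×10³) + 290/(1050×144×10³) = 3.383×10⁻⁶ mm/N.
P = 0.5203 / 3.383×10⁻⁶ = 153800 N = 153.8 kN, compressive.
For the stainless steel segment, free thermal change = 16.5×10⁻⁶×43×700 = 0.4966 mm and elastic change from P = 153800×700/(2475×193×10³) = 0.2254 mm; these oppose, so the net change is 0.271 mm (segment lengthens).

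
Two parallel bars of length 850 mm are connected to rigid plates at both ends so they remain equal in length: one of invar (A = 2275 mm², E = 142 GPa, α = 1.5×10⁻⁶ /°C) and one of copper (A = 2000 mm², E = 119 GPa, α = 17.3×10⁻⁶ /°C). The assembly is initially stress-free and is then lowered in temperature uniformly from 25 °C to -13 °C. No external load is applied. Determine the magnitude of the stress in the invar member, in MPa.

σ ≈ 36.2 MPa (compressive)

The copper has the larger α, so on cooling it would change length more than the invar if both were free. The rigid plates force a common final length, so the copper is put into tension and the invar into compression, with equal and opposite forces P (no external load).
Compatibility of the two members (thermal + elastic change equal): (α₁ − α₂)ΔT = P·[1/(A₁E₁) + 1/(A₂E₂)].
|α₁ − α₂|·ΔT = 15.8×10⁻⁶ × 38 = 0.0006004.
1/(A₁E₁) + 1/(A₂E₂) = 1/(2275×142×10³) + 1/(2000×119×10³) = 7.297×10⁻⁹ N⁻¹.
P = 0.0006004 / 7.297×10⁻⁹ = 82280 N = 82.28 kN.
σ_{invar} = P/A₁ = 82280/2275 = 36.17 MPa, compressive.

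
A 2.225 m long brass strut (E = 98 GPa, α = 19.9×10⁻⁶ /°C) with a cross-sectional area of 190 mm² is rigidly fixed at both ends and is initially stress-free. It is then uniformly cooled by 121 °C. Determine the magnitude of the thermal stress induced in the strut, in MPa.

σ ≈ 236 MPa (tensile)

Because both ends are immovable the net strain is zero, and the suppressed thermal strain is αΔT = 19.9×10⁻⁶ × 121 = 2407.9×10⁻⁶.
σ = EαΔT = 98×10³ × 19.9×10⁻⁶ × 121 = 236 MPa (tensile; the strut is trying to contract).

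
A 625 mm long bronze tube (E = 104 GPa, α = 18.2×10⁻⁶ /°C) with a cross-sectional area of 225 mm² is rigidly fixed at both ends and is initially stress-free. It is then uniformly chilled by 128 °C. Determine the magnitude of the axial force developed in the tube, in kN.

P ≈ 54.5 kN (tensile)

The ends cannot move, so σ = EαΔT = 104×10³ × 18.2×10⁻⁶ × 128 = 242.3 MPa.
Axial force P = σA = 242.3 × 225 = 54510 N = 54.51 kN, tensile.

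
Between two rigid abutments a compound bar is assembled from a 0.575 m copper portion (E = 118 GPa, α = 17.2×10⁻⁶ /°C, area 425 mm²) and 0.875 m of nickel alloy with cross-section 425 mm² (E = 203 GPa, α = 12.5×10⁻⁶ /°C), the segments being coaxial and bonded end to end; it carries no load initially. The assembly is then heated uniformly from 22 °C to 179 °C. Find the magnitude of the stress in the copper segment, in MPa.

σ ≈ 356 MPa (compressive)

With the walls removed the bar would change length by δ_free = Σ αᵢΔT Lᵢ = 17.2×10⁻⁶×157×575 + 12.5×10⁻⁶×157×875 = 3.27 mm.
The walls prevent any net length change, so an axial force P (same in every segment) develops. Compatibility: P · Σ Lᵢ/(AᵢEᵢ) = δ_free.
Σ Lᵢ/(AᵢEᵢ) = 575/(425×118×10³) + 875/(425×203×10³) = 2.161×10⁻⁵ mm/N.
So P = 3.27 / 2.161×10⁻⁵ = 151.3 kN, compressive.
σ_{copper} = P / A = 151300 / 425 = 356.1 MPa.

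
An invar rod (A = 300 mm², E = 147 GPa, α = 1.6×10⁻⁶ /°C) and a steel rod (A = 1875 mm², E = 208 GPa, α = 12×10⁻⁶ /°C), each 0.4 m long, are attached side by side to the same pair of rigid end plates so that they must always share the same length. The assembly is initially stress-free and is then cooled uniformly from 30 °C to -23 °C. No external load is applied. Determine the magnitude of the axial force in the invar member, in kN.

P ≈ 21.8 kN (compressive in the invar)

Both members must finish at the same length. With the larger α, the steel tends to over-contract; the plates restrain it, putting the steel in tension and the invar in compression. With no external load the two internal forces are equal and opposite, magnitude P.
Compatibility of the two members (thermal + elastic change equal): (α₁ − α₂)ΔT = P·[1/(A₁E₁) + 1/(A₂E₂)].
|α₁ − α₂|·ΔT = 10.4×10⁻⁶ × 53 = 0.0005512.
1/(A₁E₁) + 1/(A₂E₂) = 1/(300×147×10³) + 1/(1875×208×10³) = 2.524×10⁻⁸ N⁻¹.
P = 0.0005512 / 2.524×10⁻⁸ = 21840 N = 21.84 kN.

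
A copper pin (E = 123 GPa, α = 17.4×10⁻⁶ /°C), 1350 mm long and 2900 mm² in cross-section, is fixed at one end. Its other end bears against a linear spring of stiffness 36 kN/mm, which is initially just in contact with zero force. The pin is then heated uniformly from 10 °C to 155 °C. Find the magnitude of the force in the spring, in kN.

P ≈ 108 kN

If the spring were absent the pin would lengthen by αΔT L = 17.4×10⁻⁶ × 145 × 1350 = 3.406 mm.
With a force P in the spring, the elastic change of the pin is PL/(AE) and that of the spring is P/k; compatibility requires their sum to equal δ_free.
So P = δ_free / [L/(AE) + 1/k] = 3.406 / [ 1350/(2900×123×10³) + 1/(36×10³) ].
P = 3.406 / 3.156×10⁻⁵ = 107900 N.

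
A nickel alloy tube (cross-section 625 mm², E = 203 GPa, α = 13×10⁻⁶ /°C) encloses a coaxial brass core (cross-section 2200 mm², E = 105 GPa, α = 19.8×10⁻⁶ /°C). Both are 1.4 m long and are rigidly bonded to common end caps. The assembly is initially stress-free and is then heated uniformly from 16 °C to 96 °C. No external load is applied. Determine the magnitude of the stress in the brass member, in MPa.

σ ≈ 20.3 MPa (compressive)

Equilibrium of a rigid end plate with no external load gives equal and opposite internal forces ±P in the two members. Since α_{brass} > α_{nickel alloy}, heating drives the brass into compression and the nickel alloy into tension.
Equating the net (thermal + elastic) strains gives |α₁ − α₂|·ΔT = P·[1/(A₁E₁) + 1/(A₂E₂)].
|α₁ − α₂|·ΔT = 6.8×10⁻⁶ × 80 = 0.000544.
1/(A₁E₁) + 1/(A₂E₂) = 1/(625×203×10³) + 1/(2200×105×10³) = 1.221×10⁻⁸ N⁻¹.
P = 0.000544 / 1.221×10⁻⁸ = 44550 N = 44.55 kN.
σ_{brass} = P/A₂ = 44550/2200 = 20.25 MPa, compressive.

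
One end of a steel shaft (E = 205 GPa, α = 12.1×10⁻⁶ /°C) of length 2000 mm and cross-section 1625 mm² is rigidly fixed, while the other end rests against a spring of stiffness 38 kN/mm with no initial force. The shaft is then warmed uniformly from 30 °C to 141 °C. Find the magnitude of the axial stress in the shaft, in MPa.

The unrestrained thermal change is αΔT L = 12.1×10⁻⁶ × 111 × 2000 = 2.686 mm.
With a force P in the spring, the elastic change of the shaft is PL/(AE) and that of the spring is P/k; compatibility requires their sum to equal δ_free.
P [ L/(AE) + 1/k ] = δ_free → P [ 2000/(1625×205×10³) + 1/(38×10³) ] = 2.686.
P = 2.686 / 3.232×10⁻⁵ = 83110 N.
σ = P/A = 83110/1625 = 51.15 MPa.

σ ≈ 51.1 MPa (compressive)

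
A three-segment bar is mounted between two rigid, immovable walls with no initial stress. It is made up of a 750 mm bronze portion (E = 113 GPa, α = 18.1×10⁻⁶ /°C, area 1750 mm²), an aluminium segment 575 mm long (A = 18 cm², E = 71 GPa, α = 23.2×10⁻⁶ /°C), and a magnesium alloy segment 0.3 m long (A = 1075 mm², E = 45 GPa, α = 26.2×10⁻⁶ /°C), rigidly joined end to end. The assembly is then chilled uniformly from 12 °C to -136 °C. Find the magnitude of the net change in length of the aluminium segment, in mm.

|ΔL| ≈ 0.377 mm

With the walls removed the bar would change length by δ_free = Σ αᵢΔT Lᵢ = 18.1×10⁻⁶×148×750 + 23.2×10⁻⁶×148×575 + 26.2×10⁻⁶×148×300 = 5.147 mm.
Since the ends are fixed, an axial force P builds up, equal in every segment, with P · Σ Lᵢ/(AᵢEᵢ) = δ_free.
The series flexibility is Σ Lᵢ/(AᵢEᵢ) = 750/(1750×113×10³) + 575/(1800×71×10³) + 300/(1075×45×10³) = 1.449×10⁻⁵ mm/N.
So P = 5.147 / 1.449×10⁻⁵ = 355.1 kN, tensile.
For the aluminium segment, free thermal change = 23.2×10⁻⁶×148×575 = 1.974 mm and elastic change from P = 355100×575/(1800×71×10³) = 1.598 mm; these oppose, so the net change is 0.377 mm (segment shortens).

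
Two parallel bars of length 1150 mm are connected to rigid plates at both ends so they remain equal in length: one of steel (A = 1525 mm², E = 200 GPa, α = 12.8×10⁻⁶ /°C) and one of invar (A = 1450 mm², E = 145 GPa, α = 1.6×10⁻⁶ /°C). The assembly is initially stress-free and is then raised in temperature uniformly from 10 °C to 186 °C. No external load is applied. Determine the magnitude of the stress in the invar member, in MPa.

The steel has the larger α, so on heating it would change length more than the invar if both were free. The rigid plates force a common final length, so the steel is put into compression and the invar into tension, with equal and opposite forces P (no external load).
Setting the final lengths equal and cancelling L: (α₁ − α₂)ΔT = P/(A₁E₁) + P/(A₂E₂).
|α₁ − α₂|·ΔT = 11.2×10⁻⁶ × 176 = 0.001971.
1/(A₁E₁) + 1/(A₂E₂) = 1/(1525×200×10³) + 1/(1450×145×10³) = 8.035×10⁻⁹ N⁻¹.
So P = 0.001971 / 8.035×10⁻⁹ = 245.3 kN.
σ_{invar} = P/A₂ = 245300/1450 = 169.2 MPa, tensile.

σ ≈ 169 MPa (tensile)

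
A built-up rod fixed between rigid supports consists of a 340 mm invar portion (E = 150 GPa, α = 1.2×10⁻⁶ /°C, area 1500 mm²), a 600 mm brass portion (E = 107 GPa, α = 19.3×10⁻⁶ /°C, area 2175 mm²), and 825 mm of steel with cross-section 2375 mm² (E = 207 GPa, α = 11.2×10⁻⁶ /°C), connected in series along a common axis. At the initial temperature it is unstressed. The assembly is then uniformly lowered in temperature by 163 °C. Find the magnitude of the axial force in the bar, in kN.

With the walls removed the bar would change length by δ_free = Σ αᵢΔT Lᵢ = 1.2×10⁻⁶×163×340 + 19.3×10⁻⁶×163×600 + 11.2×10⁻⁶×163×825 = 3.46 mm.
Since the ends are fixed, an axial force P builds up, equal in every segment, with P · Σ Lᵢ/(AᵢEᵢ) = δ_free.
Σ Lᵢ/(AᵢEᵢ) = 340/(1500×150×10³) + 600/(2175×107×10³) + 825/(2375×207×10³) = 5.767×10⁻⁶ mm/N.
P = 3.46 / 5.767×10⁻⁶ = 600000 N = 600 kN, tensile.

P ≈ 600 kN (tensile)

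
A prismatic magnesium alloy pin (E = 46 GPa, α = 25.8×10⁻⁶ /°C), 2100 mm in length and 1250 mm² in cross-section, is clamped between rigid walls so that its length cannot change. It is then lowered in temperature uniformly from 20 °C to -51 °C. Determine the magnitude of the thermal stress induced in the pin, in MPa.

σ ≈ 84.3 MPa (tensile)

Because both ends are immovable the net strain is zero, and the suppressed thermal strain is αΔT = 25.8×10⁻⁶ × 71 = 1831.8×10⁻⁶.
σ = EαΔT = 46×10³ × 25.8×10⁻⁶ × 71 = 84.26 MPa (tensile; the pin is trying to contract).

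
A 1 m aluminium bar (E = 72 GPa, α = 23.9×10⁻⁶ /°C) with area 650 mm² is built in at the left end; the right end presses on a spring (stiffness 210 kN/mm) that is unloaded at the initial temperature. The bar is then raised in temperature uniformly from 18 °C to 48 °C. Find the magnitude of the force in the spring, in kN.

P ≈ 27.4 kN

If the spring were absent the bar would lengthen by αΔT L = 23.9×10⁻⁶ × 30 × 1000 = 0.717 mm.
Let P be the compressive force at the spring. The bar shortens elastically by PL/(AE) and the spring compresses by P/k; together these equal δ_free.
P [ L/(AE) + 1/k ] = δ_free → P [ 1000/(650×72×10³) + 1/(210×10³) ] = 0.717.
P = 0.717 / 2.613×10⁻⁵ = 27440 N.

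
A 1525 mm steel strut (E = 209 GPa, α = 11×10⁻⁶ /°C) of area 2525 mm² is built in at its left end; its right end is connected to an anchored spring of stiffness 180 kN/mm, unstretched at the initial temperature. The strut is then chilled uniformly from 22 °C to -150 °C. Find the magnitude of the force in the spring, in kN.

P ≈ 342 kN

If the spring were absent the strut would shorten by αΔT L = 11×10⁻⁶ × 172 × 1525 = 2.885 mm.
Let P be the tensile force in the spring. The strut extends elastically by PL/(AE) and the spring stretches by P/k; together these equal δ_free.
So P = δ_free / [L/(AE) + 1/k] = 2.885 / [ 1525/(2525×209×10³) + 1/(180×10³) ].
P = 2.885 / 8.445×10⁻⁶ = 341600 N.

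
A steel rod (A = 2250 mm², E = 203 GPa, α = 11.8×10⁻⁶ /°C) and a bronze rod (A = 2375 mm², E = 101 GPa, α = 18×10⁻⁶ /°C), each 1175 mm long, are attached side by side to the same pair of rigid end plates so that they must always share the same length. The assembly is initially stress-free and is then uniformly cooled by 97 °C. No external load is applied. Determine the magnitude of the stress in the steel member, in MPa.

σ ≈ 42 MPa (compressive)

Equilibrium of a rigid end plate with no external load gives equal and opposite internal forces ±P in the two members. Since α_{bronze} > α_{steel}, cooling drives the bronze into tension and the steel into compression.
Setting the final lengths equal and cancelling L: (α₁ − α₂)ΔT = P/(A₁E₁) + P/(A₂E₂).
|α₁ − α₂|·ΔT = 6.2×10⁻⁶ × 97 = 0.0006014.
1/(A₁E₁) + 1/(A₂E₂) = 1/(2250×203×10³) + 1/(2375×101×10³) = 6.358×10⁻⁹ N⁻¹.
P = 0.0006014 / 6.358×10⁻⁹ = 94590 N = 94.59 kN.
σ_{steel} = P/A₁ = 94590/2250 = 42.04 MPa, compressive.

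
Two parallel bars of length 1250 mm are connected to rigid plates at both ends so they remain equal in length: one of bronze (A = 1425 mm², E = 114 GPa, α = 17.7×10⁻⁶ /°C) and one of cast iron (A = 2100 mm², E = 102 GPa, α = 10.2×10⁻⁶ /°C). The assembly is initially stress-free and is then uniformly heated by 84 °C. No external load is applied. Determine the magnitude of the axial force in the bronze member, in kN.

Equilibrium of a rigid end plate with no external load gives equal and opposite internal forces ±P in the two members. Since α_{bronze} > α_{cast iron}, heating drives the bronze into compression and the cast iron into tension.
Compatibility of the two members (thermal + elastic change equal): (α₁ − α₂)ΔT = P·[1/(A₁E₁) + 1/(A₂E₂)].
|α₁ − α₂|·ΔT = 7.5×10⁻⁶ × 84 = 0.00063.
1/(A₁E₁) + 1/(A₂E₂) = 1/(1425×114×10³) + 1/(2100×102×10³) = 1.082×10⁻⁸ N⁻¹.
So P = 0.00063 / 1.082×10⁻⁸ = 58.2 kN.

P ≈ 58.2 kN (compressive in the bronze)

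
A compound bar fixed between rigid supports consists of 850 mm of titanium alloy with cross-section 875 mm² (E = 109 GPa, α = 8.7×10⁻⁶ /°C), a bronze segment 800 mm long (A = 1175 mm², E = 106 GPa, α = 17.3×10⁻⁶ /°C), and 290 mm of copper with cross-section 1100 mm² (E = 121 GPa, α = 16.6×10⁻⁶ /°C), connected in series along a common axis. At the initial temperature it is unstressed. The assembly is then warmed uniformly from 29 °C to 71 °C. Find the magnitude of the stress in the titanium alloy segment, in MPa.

σ ≈ 71.4 MPa (compressive)

If the supports were absent, the total length change would be Σ αᵢΔT Lᵢ = 8.7×10⁻⁶×42×850 + 17.3×10⁻⁶×42×800 + 16.6×10⁻⁶×42×290 = 1.094 mm.
The rigid supports impose zero overall length change; the single axial force P common to all segments must satisfy P Σ Lᵢ/(AᵢEᵢ) = δ_free.
The series flexibility is Σ Lᵢ/(AᵢEᵢ) = 850/(875×109×10³) + 800/(1175×106×10³) + 290/(1100×121×10³) = 1.751×10⁻⁵ mm/N.
So P = 1.094 / 1.751×10⁻⁵ = 62.47 kN, compressive.
σ_{titanium alloy} = P / A = 62470 / 875 = 71.39 MPa.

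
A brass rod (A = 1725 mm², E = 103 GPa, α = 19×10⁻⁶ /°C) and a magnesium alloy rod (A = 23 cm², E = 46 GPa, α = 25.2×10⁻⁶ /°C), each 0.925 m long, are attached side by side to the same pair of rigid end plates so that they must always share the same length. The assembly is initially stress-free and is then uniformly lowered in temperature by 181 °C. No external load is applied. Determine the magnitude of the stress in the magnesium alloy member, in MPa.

σ ≈ 32.4 MPa (tensile)

Equilibrium of a rigid end plate with no external load gives equal and opposite internal forces ±P in the two members. Since α_{magnesium alloy} > α_{brass}, cooling drives the magnesium alloy into tension and the brass into compression.
Setting the final lengths equal and cancelling L: (α₁ − α₂)ΔT = P/(A₁E₁) + P/(A₂E₂).
|α₁ − α₂|·ΔT = 6.2×10⁻⁶ × 181 = 0.001122.
1/(A₁E₁) + 1/(A₂E₂) = 1/(1725×103×10³) + 1/(2300×46×10³) = 1.508×10⁻⁸ N⁻¹.
P = 0.001122 / 1.508×10⁻⁸ = 74420 N = 74.42 kN.
σ_{magnesium alloy} = P/A₂ = 74420/2300 = 32.35 MPa, tensile.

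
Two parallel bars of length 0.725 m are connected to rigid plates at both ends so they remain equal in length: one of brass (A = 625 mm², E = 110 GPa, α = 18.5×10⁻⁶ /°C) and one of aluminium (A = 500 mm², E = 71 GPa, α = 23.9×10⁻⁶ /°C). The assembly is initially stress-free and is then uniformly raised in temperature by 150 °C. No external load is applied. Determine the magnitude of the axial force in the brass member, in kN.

P ≈ 19 kN (tensile in the brass)

Both members must finish at the same length. With the larger α, the aluminium tends to over-expand; the plates restrain it, putting the aluminium in compression and the brass in tension. With no external load the two internal forces are equal and opposite, magnitude P.
Equating the net (thermal + elastic) strains gives |α₁ − α₂|·ΔT = P·[1/(A₁E₁) + 1/(A₂E₂)].
|α₁ − α₂|·ΔT = 5.4×10⁻⁶ × 150 = 0.00081.
1/(A₁E₁) + 1/(A₂E₂) = 1/(625×110×10³) + 1/(500×71×10³) = 4.271×10⁻⁸ N⁻¹.
So P = 0.00081 / 4.271×10⁻⁸ = 18.96 kN.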